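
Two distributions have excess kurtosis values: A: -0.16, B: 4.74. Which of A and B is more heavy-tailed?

B

Higher excess kurtosis ⇒ heavier tails relative to the normal distribution.
-0.16 vs 4.74: the larger is 4.74, so B has heavier tails. (B is leptokurtic — heavier-than-normal tails; the other is platykurtic.)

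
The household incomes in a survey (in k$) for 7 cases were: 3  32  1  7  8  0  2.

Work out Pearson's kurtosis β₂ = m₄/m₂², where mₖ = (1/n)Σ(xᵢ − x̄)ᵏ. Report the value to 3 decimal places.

4.517

x̄ = 7.5714
Σ(xᵢ − x̄)² = 749.7143 ⇒ m₂ = 107.10204
Σ(xᵢ − x̄)⁴ = 362668.2099 ⇒ m₄ = 51809.74427
m₂² = 11470.84715
β₂ = m₄/m₂² = 51809.74427 / 11470.84715 ≈ 4.517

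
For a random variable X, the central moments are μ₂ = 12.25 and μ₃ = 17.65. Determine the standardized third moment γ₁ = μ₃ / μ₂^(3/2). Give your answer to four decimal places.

σ = √μ₂ = √12.25 = 3.50000
σ³ = μ₂^(3/2) = 42.87500
γ₁ = μ₃/σ³ = 17.65 / 42.87500 ≈ 0.4117

0.4117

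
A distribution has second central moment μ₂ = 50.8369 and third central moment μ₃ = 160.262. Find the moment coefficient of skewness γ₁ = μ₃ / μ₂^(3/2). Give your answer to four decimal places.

0.4421

σ = √μ₂ = √50.8369 = 7.13000
σ³ = μ₂^(3/2) = 362.46710
γ₁ = μ₃/σ³ = 160.262 / 362.46710 ≈ 0.4421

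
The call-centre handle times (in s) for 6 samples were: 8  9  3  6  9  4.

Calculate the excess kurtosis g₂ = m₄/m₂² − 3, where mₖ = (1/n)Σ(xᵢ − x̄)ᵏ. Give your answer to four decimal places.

x̄ = 6.5000
Σ(xᵢ − x̄)² = 33.5000 ⇒ m₂ = 5.58333
Σ(xᵢ − x̄)⁴ = 272.3750 ⇒ m₄ = 45.39583
m₂² = 31.17361
g₂ = m₄/m₂² − 3 = 1.45623 − 3 ≈ -1.5438

-1.5438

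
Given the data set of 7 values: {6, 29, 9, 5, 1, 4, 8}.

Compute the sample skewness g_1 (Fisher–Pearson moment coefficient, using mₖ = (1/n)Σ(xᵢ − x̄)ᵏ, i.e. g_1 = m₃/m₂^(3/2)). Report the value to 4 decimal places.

1.6967

x̄ = (6 + 29 + 9 + 5 + 1 + 4 + 8) / 7 = 8.8571
deviations (xᵢ − x̄): -2.8571, 20.1429, 0.1429, -3.8571, -7.8571, -4.8571, -0.8571
Σ(xᵢ − x̄)² = 514.8571 ⇒ m₂ = 514.8571/7 = 73.55102
Σ(xᵢ − x̄)³ = 7491.6735 ⇒ m₃ = 7491.6735/7 = 1070.23907
m₂^(3/2) = 73.55102^(1.5) = 630.78746
g_1 = m₃ / m₂^(3/2) = 1070.23907 / 630.78746 ≈ 1.6967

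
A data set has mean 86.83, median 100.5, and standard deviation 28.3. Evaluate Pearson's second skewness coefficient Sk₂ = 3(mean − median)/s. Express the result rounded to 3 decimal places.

-1.449

Sk₂ = 3(86.83 − 100.5) / 28.3 = 3 × -13.6700 / 28.3
    = -41.0100 / 28.3 ≈ -1.449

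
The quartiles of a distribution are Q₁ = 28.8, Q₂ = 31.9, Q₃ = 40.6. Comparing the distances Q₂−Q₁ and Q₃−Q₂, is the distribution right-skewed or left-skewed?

Q₂ − Q₁ = 3.1;  Q₃ − Q₂ = 8.7
Q₃ − Q₂ > Q₂ − Q₁ ⇒ the upper half is more spread out ⇒ right-skewed.

right-skewed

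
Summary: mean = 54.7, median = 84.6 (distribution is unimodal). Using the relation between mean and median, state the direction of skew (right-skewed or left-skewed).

mean − median = 54.7 − 84.6 = -29.9
mean < median ⇒ the longer tail is on the left ⇒ left-skewed (negatively skewed).

left-skewed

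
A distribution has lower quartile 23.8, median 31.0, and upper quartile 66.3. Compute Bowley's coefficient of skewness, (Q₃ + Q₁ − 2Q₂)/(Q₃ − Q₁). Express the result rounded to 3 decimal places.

numerator: Q₃ + Q₁ − 2Q₂ = 66.3 + 23.8 − 2×31.0 = 28.1000
denominator: Q₃ − Q₁ = 66.3 − 23.8 = 42.5000
Bowley skewness = 28.1000 / 42.5000 ≈ 0.661

0.661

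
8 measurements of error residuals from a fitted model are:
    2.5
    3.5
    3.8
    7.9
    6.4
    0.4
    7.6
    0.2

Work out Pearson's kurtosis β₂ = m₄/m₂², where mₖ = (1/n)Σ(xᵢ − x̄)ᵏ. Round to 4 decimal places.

x̄ = 4.0375
Σ(xᵢ − x̄)² = 63.8588 ⇒ m₂ = 7.98234
Σ(xᵢ − x̄)⁴ = 812.4095 ⇒ m₄ = 101.55119
m₂² = 63.71781
β₂ = m₄/m₂² = 101.55119 / 63.71781 ≈ 1.5938

1.5938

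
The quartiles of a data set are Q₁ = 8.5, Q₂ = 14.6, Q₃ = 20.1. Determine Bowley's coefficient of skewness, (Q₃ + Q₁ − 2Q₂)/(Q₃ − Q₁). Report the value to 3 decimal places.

numerator: Q₃ + Q₁ − 2Q₂ = 20.1 + 8.5 − 2×14.6 = -0.6000
denominator: Q₃ − Q₁ = 20.1 − 8.5 = 11.6000
Bowley skewness = -0.6000 / 11.6000 ≈ -0.052

-0.052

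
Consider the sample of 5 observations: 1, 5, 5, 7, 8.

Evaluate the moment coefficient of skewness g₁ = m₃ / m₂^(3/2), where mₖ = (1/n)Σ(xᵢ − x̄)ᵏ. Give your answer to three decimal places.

-0.670

x̄ = (1 + 5 + 5 + 7 + 8) / 5 = 5.2000
deviations (xᵢ − x̄): -4.2000, -0.2000, -0.2000, 1.8000, 2.8000
Σ(xᵢ − x̄)² = 28.8000 ⇒ m₂ = 28.8000/5 = 5.76000
Σ(xᵢ − x̄)³ = -46.3200 ⇒ m₃ = -46.3200/5 = -9.26400
m₂^(3/2) = 5.76000^(1.5) = 13.82400
g₁ = m₃ / m₂^(3/2) = -9.26400 / 13.82400 ≈ -0.670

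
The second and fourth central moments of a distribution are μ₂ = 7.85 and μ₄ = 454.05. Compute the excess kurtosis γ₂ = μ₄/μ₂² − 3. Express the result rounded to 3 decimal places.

4.368

μ₂² = 7.85² = 61.62250
μ₄/μ₂² = 454.05 / 61.62250 = 7.36825
γ₂ = 7.36825 − 3 ≈ 4.368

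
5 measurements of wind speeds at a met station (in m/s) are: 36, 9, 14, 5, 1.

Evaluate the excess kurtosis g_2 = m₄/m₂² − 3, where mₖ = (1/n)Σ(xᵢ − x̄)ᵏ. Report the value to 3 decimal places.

-0.318

x̄ = 13.0000
Σ(xᵢ − x̄)² = 754.0000 ⇒ m₂ = 150.80000
Σ(xᵢ − x̄)⁴ = 304930.0000 ⇒ m₄ = 60986.00000
m₂² = 22740.64000
g_2 = m₄/m₂² − 3 = 2.68181 − 3 ≈ -0.318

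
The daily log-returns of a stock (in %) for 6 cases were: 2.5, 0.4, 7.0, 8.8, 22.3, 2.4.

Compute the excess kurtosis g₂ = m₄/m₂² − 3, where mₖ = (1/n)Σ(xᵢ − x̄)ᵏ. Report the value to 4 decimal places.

0.1697

x̄ = 7.2333
Σ(xᵢ − x̄)² = 321.9733 ⇒ m₂ = 53.66222
Σ(xᵢ − x̄)⁴ = 54765.1168 ⇒ m₄ = 9127.51947
m₂² = 2879.63409
g₂ = m₄/m₂² − 3 = 3.16968 − 3 ≈ 0.1697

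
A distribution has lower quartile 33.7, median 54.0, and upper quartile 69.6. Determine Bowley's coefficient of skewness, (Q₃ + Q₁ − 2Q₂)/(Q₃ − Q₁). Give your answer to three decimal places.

-0.131

numerator: Q₃ + Q₁ − 2Q₂ = 69.6 + 33.7 − 2×54.0 = -4.7000
denominator: Q₃ − Q₁ = 69.6 − 33.7 = 35.9000
Bowley skewness = -4.7000 / 35.9000 ≈ -0.131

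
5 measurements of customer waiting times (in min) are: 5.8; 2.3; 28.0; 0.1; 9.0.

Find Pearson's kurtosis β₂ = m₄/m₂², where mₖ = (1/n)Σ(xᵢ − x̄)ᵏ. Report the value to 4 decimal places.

x̄ = 9.0400
Σ(xᵢ − x̄)² = 495.3320 ⇒ m₂ = 99.06640
Σ(xᵢ − x̄)⁴ = 137788.6690 ⇒ m₄ = 27557.73381
m₂² = 9814.15161
β₂ = m₄/m₂² = 27557.73381 / 9814.15161 ≈ 2.8080

2.8080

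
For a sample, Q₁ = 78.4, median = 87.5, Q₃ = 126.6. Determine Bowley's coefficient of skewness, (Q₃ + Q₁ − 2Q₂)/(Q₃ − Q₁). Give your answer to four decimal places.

numerator: Q₃ + Q₁ − 2Q₂ = 126.6 + 78.4 − 2×87.5 = 30.0000
denominator: Q₃ − Q₁ = 126.6 − 78.4 = 48.2000
Bowley skewness = 30.0000 / 48.2000 ≈ 0.6224

0.6224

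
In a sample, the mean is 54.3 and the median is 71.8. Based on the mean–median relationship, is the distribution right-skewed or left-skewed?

mean − median = 54.3 − 71.8 = -17.5
mean < median ⇒ the longer tail is on the left ⇒ left-skewed (negatively skewed).

left-skewed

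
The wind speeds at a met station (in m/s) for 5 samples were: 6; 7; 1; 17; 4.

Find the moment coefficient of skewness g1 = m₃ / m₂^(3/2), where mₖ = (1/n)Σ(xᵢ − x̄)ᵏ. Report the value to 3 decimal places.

0.958

x̄ = (6 + 7 + 1 + 17 + 4) / 5 = 7.0000
deviations (xᵢ − x̄): -1.0000, 0.0000, -6.0000, 10.0000, -3.0000
Σ(xᵢ − x̄)² = 146.0000 ⇒ m₂ = 146.0000/5 = 29.20000
Σ(xᵢ − x̄)³ = 756.0000 ⇒ m₃ = 756.0000/5 = 151.20000
m₂^(3/2) = 29.20000^(1.5) = 157.78811
g1 = m₃ / m₂^(3/2) = 151.20000 / 157.78811 ≈ 0.958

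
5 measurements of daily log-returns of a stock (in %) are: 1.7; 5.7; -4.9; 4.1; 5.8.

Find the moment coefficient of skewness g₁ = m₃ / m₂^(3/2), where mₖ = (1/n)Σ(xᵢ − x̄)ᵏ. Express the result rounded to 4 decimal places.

-1.0434

x̄ = (1.7 + 5.7 - 4.9 + 4.1 + 5.8) / 5 = 2.4800
deviations (xᵢ − x̄): -0.7800, 3.2200, -7.3800, 1.6200, 3.3200
Σ(xᵢ − x̄)² = 79.0880 ⇒ m₂ = 79.0880/5 = 15.81760
Σ(xᵢ − x̄)³ = -328.1897 ⇒ m₃ = -328.1897/5 = -65.63794
m₂^(3/2) = 15.81760^(1.5) = 62.90872
g₁ = m₃ / m₂^(3/2) = -65.63794 / 62.90872 ≈ -1.0434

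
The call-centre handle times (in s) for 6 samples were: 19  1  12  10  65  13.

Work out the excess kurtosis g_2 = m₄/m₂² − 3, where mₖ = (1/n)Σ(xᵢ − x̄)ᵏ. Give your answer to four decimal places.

0.7699

x̄ = 20.0000
Σ(xᵢ − x̄)² = 2600.0000 ⇒ m₂ = 433.33333
Σ(xᵢ − x̄)⁴ = 4247444.0000 ⇒ m₄ = 707907.33333
m₂² = 187777.77778
g_2 = m₄/m₂² − 3 = 3.76992 − 3 ≈ 0.7699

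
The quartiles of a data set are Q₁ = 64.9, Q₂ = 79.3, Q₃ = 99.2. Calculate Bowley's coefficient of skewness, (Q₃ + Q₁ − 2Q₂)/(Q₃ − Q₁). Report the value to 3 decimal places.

0.160

numerator: Q₃ + Q₁ − 2Q₂ = 99.2 + 64.9 − 2×79.3 = 5.5000
denominator: Q₃ − Q₁ = 99.2 − 64.9 = 34.3000
Bowley skewness = 5.5000 / 34.3000 ≈ 0.160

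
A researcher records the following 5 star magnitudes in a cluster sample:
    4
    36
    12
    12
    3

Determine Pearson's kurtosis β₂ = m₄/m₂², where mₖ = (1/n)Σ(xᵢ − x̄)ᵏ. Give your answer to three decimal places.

x̄ = 13.4000
Σ(xᵢ − x̄)² = 711.2000 ⇒ m₂ = 142.24000
Σ(xᵢ − x̄)⁴ = 280389.5360 ⇒ m₄ = 56077.90720
m₂² = 20232.21760
β₂ = m₄/m₂² = 56077.90720 / 20232.21760 ≈ 2.772

2.772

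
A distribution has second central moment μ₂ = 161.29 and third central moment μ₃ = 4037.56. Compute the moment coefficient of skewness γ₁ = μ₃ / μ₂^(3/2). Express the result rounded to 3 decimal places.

1.971

σ = √μ₂ = √161.29 = 12.70000
σ³ = μ₂^(3/2) = 2048.38300
γ₁ = μ₃/σ³ = 4037.56 / 2048.38300 ≈ 1.971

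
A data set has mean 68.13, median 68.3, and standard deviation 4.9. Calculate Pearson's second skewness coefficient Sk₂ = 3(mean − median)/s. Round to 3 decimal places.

Sk₂ = 3(68.13 − 68.3) / 4.9 = 3 × -0.1700 / 4.9
    = -0.5100 / 4.9 ≈ -0.104

-0.104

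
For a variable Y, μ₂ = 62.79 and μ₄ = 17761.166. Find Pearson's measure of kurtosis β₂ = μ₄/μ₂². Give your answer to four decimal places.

μ₂² = 62.79² = 3942.58410
μ₄/μ₂² = 17761.166 / 3942.58410 = 4.50496
β₂ ≈ 4.5050

4.5050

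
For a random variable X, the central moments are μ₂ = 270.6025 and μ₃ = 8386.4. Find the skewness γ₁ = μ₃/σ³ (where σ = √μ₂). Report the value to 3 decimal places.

σ = √μ₂ = √270.6025 = 16.45000
σ³ = μ₂^(3/2) = 4451.41113
γ₁ = μ₃/σ³ = 8386.4 / 4451.41113 ≈ 1.884

1.884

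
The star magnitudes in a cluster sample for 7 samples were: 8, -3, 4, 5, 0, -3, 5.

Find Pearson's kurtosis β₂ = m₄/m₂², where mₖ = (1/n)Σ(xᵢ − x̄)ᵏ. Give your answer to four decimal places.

x̄ = 2.2857
Σ(xᵢ − x̄)² = 111.4286 ⇒ m₂ = 15.91837
Σ(xᵢ − x̄)⁴ = 2771.8601 ⇒ m₄ = 395.98001
m₂² = 253.39442
β₂ = m₄/m₂² = 395.98001 / 253.39442 ≈ 1.5627

1.5627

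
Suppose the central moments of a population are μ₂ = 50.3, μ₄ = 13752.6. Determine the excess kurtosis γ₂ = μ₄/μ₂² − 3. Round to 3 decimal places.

2.436

μ₂² = 50.3² = 2530.09000
μ₄/μ₂² = 13752.6 / 2530.09000 = 5.43562
γ₂ = 5.43562 − 3 ≈ 2.436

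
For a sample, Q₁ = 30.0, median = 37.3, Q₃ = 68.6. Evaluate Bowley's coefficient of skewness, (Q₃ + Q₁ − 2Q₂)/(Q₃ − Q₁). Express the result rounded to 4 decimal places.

0.6218

numerator: Q₃ + Q₁ − 2Q₂ = 68.6 + 30.0 − 2×37.3 = 24.0000
denominator: Q₃ − Q₁ = 68.6 − 30.0 = 38.6000
Bowley skewness = 24.0000 / 38.6000 ≈ 0.6218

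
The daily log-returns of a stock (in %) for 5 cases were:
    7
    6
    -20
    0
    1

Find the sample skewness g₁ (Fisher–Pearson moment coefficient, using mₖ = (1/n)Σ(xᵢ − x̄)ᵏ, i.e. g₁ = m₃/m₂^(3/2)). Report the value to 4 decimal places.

x̄ = (7 + 6 - 20 + 0 + 1) / 5 = -1.2000
deviations (xᵢ − x̄): 8.2000, 7.2000, -18.8000, 1.2000, 2.2000
Σ(xᵢ − x̄)² = 478.8000 ⇒ m₂ = 478.8000/5 = 95.76000
Σ(xᵢ − x̄)³ = -5707.6800 ⇒ m₃ = -5707.6800/5 = -1141.53600
m₂^(3/2) = 95.76000^(1.5) = 937.07900
g₁ = m₃ / m₂^(3/2) = -1141.53600 / 937.07900 ≈ -1.2182

-1.2182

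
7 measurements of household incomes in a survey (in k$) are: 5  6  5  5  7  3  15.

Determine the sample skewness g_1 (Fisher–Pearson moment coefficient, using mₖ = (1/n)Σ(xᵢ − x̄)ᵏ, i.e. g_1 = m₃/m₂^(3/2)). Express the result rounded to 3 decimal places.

x̄ = (5 + 6 + 5 + 5 + 7 + 3 + 15) / 7 = 6.5714
deviations (xᵢ − x̄): -1.5714, -0.5714, -1.5714, -1.5714, 0.4286, -3.5714, 8.4286
Σ(xᵢ − x̄)² = 91.7143 ⇒ m₂ = 91.7143/7 = 13.10204
Σ(xᵢ − x̄)³ = 541.4694 ⇒ m₃ = 541.4694/7 = 77.35277
m₂^(3/2) = 13.10204^(1.5) = 47.42512
g_1 = m₃ / m₂^(3/2) = 77.35277 / 47.42512 ≈ 1.631

1.631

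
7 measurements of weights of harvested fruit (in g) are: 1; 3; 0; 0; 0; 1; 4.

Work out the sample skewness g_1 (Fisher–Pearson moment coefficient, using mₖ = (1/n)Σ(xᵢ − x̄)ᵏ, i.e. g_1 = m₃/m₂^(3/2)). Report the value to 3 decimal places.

x̄ = (1 + 3 + 0 + 0 + 0 + 1 + 4) / 7 = 1.2857
deviations (xᵢ − x̄): -0.2857, 1.7143, -1.2857, -1.2857, -1.2857, -0.2857, 2.7143
Σ(xᵢ − x̄)² = 15.4286 ⇒ m₂ = 15.4286/7 = 2.20408
Σ(xᵢ − x̄)³ = 18.6122 ⇒ m₃ = 18.6122/7 = 2.65889
m₂^(3/2) = 2.20408^(1.5) = 3.27221
g_1 = m₃ / m₂^(3/2) = 2.65889 / 3.27221 ≈ 0.813

0.813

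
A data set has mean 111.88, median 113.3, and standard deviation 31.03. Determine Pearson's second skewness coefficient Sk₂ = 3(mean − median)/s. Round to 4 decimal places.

-0.1373

Sk₂ = 3(111.88 − 113.3) / 31.03 = 3 × -1.4200 / 31.03
    = -4.2600 / 31.03 ≈ -0.1373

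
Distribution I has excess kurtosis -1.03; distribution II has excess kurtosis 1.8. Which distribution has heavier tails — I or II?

II

Higher excess kurtosis ⇒ heavier tails relative to the normal distribution.
-1.03 vs 1.8: the larger is 1.8, so II has heavier tails. (II is leptokurtic — heavier-than-normal tails; the other is platykurtic.)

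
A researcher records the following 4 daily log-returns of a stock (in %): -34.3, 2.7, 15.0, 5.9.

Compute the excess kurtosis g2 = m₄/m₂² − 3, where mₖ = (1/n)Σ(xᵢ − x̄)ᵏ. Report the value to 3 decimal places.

x̄ = -2.6750
Σ(xᵢ − x̄)² = 1414.9675 ⇒ m₂ = 353.74187
Σ(xᵢ − x̄)⁴ = 1104119.9653 ⇒ m₄ = 276029.99133
m₂² = 125133.31413
g2 = m₄/m₂² − 3 = 2.20589 − 3 ≈ -0.794

-0.794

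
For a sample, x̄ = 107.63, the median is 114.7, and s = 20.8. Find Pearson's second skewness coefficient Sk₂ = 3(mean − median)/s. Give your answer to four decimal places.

-1.0197

Sk₂ = 3(107.63 − 114.7) / 20.8 = 3 × -7.0700 / 20.8
    = -21.2100 / 20.8 ≈ -1.0197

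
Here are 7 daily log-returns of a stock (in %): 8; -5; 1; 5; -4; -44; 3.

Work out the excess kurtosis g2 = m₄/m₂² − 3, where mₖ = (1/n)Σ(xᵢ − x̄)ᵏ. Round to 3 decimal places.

1.554

x̄ = -5.1429
Σ(xᵢ − x̄)² = 1890.8571 ⇒ m₂ = 270.12245
Σ(xᵢ − x̄)⁴ = 2325973.3994 ⇒ m₄ = 332281.91420
m₂² = 72966.13744
g2 = m₄/m₂² − 3 = 4.55392 − 3 ≈ 1.554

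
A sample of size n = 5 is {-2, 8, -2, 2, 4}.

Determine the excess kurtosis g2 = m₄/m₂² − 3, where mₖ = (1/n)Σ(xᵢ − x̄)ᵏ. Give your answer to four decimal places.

-1.2407

x̄ = 2.0000
Σ(xᵢ − x̄)² = 72.0000 ⇒ m₂ = 14.40000
Σ(xᵢ − x̄)⁴ = 1824.0000 ⇒ m₄ = 364.80000
m₂² = 207.36000
g2 = m₄/m₂² − 3 = 1.75926 − 3 ≈ -1.2407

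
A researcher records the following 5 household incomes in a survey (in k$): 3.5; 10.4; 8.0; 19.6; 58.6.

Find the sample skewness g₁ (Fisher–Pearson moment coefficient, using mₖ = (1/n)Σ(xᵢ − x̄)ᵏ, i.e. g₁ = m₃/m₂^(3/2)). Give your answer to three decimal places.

1.259

x̄ = (3.5 + 10.4 + 8.0 + 19.6 + 58.6) / 5 = 20.0200
deviations (xᵢ − x̄): -16.5200, -9.6200, -12.0200, -0.4200, 38.5800
Σ(xᵢ − x̄)² = 1998.5280 ⇒ m₂ = 1998.5280/5 = 399.70560
Σ(xᵢ − x̄)³ = 50287.6193 ⇒ m₃ = 50287.6193/5 = 10057.52386
m₂^(3/2) = 399.70560^(1.5) = 7991.16963
g₁ = m₃ / m₂^(3/2) = 10057.52386 / 7991.16963 ≈ 1.259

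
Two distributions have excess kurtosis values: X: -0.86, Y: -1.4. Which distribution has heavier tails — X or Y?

Higher excess kurtosis ⇒ heavier tails relative to the normal distribution.
-0.86 vs -1.4: the larger is -0.86, so X has heavier tails.

X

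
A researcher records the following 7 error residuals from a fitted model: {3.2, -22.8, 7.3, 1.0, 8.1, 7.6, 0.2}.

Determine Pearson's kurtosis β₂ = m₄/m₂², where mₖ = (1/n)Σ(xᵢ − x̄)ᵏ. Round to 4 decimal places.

4.3710

x̄ = 0.6571
Σ(xᵢ − x̄)² = 704.7571 ⇒ m₂ = 100.67959
Σ(xᵢ − x̄)⁴ = 310142.7567 ⇒ m₄ = 44306.10810
m₂² = 10136.38021
β₂ = m₄/m₂² = 44306.10810 / 10136.38021 ≈ 4.3710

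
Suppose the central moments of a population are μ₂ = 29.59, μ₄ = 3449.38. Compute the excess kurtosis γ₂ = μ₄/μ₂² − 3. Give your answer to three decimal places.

0.940

μ₂² = 29.59² = 875.56810
μ₄/μ₂² = 3449.38 / 875.56810 = 3.93959
γ₂ = 3.93959 − 3 ≈ 0.940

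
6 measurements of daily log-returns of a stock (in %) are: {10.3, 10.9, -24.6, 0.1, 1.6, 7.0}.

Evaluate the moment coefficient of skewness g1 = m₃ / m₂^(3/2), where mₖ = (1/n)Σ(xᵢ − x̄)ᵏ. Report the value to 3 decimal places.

x̄ = (10.3 + 10.9 - 24.6 + 0.1 + 1.6 + 7.0) / 6 = 0.8833
deviations (xᵢ − x̄): 9.4167, 10.0167, -25.4833, -0.7833, 0.7167, 6.1167
Σ(xᵢ − x̄)² = 876.9483 ⇒ m₂ = 876.9483/6 = 146.15806
Σ(xᵢ − x̄)³ = -14480.1316 ⇒ m₃ = -14480.1316/6 = -2413.35526
m₂^(3/2) = 146.15806^(1.5) = 1766.99018
g1 = m₃ / m₂^(3/2) = -2413.35526 / 1766.99018 ≈ -1.366

-1.366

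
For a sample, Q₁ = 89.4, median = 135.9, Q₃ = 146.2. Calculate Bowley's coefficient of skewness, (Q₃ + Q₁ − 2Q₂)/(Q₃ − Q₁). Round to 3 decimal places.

numerator: Q₃ + Q₁ − 2Q₂ = 146.2 + 89.4 − 2×135.9 = -36.2000
denominator: Q₃ − Q₁ = 146.2 − 89.4 = 56.8000
Bowley skewness = -36.2000 / 56.8000 ≈ -0.637

-0.637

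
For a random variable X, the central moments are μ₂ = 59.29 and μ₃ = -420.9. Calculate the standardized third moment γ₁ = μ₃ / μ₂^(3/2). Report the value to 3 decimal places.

-0.922

σ = √μ₂ = √59.29 = 7.70000
σ³ = μ₂^(3/2) = 456.53300
γ₁ = μ₃/σ³ = -420.9 / 456.53300 ≈ -0.922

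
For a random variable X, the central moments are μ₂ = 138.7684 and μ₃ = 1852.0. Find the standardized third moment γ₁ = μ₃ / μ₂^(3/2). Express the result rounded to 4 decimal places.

1.1329

σ = √μ₂ = √138.7684 = 11.78000
σ³ = μ₂^(3/2) = 1634.69175
γ₁ = μ₃/σ³ = 1852.0 / 1634.69175 ≈ 1.1329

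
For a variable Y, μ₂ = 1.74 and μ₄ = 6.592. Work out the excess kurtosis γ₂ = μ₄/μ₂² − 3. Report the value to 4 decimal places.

μ₂² = 1.74² = 3.02760
μ₄/μ₂² = 6.592 / 3.02760 = 2.17730
γ₂ = 2.17730 − 3 ≈ -0.8227

-0.8227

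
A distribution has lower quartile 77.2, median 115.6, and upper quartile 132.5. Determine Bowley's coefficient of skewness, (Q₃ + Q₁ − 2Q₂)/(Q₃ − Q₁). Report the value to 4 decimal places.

numerator: Q₃ + Q₁ − 2Q₂ = 132.5 + 77.2 − 2×115.6 = -21.5000
denominator: Q₃ − Q₁ = 132.5 − 77.2 = 55.3000
Bowley skewness = -21.5000 / 55.3000 ≈ -0.3888

-0.3888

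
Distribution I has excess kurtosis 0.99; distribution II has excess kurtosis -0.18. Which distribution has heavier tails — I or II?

I

Higher excess kurtosis ⇒ heavier tails relative to the normal distribution.
0.99 vs -0.18: the larger is 0.99, so I has heavier tails. (I is leptokurtic — heavier-than-normal tails; the other is platykurtic.)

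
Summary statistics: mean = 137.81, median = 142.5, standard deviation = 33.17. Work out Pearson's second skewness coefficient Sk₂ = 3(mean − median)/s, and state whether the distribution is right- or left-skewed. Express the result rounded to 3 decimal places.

-0.424, left-skewed

Sk₂ = 3(137.81 − 142.5) / 33.17 = 3 × -4.6900 / 33.17
    = -14.0700 / 33.17 ≈ -0.424
Sk₂ < 0 ⇒ mean < median ⇒ left-skewed (negative skew).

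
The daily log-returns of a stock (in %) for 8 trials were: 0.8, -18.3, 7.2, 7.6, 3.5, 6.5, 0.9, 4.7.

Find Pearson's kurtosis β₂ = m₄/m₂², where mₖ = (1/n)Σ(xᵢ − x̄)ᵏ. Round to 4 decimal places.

5.0896

x̄ = 1.6125
Σ(xᵢ − x̄)² = 501.7288 ⇒ m₂ = 62.71609
Σ(xᵢ − x̄)⁴ = 160153.1310 ⇒ m₄ = 20019.14138
m₂² = 3933.30842
β₂ = m₄/m₂² = 20019.14138 / 3933.30842 ≈ 5.0896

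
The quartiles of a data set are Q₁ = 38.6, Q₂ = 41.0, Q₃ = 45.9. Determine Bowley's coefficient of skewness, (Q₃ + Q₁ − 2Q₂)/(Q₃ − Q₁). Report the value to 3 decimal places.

0.342

numerator: Q₃ + Q₁ − 2Q₂ = 45.9 + 38.6 − 2×41.0 = 2.5000
denominator: Q₃ − Q₁ = 45.9 − 38.6 = 7.3000
Bowley skewness = 2.5000 / 7.3000 ≈ 0.342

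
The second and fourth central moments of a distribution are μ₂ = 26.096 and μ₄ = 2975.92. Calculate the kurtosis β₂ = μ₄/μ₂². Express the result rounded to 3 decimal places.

4.370

μ₂² = 26.096² = 681.00122
μ₄/μ₂² = 2975.92 / 681.00122 = 4.36992
β₂ ≈ 4.370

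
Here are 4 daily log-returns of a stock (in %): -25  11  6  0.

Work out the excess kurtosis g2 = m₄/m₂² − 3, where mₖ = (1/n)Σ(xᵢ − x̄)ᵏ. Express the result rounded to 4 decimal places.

x̄ = -2.0000
Σ(xᵢ − x̄)² = 766.0000 ⇒ m₂ = 191.50000
Σ(xᵢ − x̄)⁴ = 312514.0000 ⇒ m₄ = 78128.50000
m₂² = 36672.25000
g2 = m₄/m₂² − 3 = 2.13045 − 3 ≈ -0.8695

-0.8695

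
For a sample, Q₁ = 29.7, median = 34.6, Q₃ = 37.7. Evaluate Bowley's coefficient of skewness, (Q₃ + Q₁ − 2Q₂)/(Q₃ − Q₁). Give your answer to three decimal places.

-0.225

numerator: Q₃ + Q₁ − 2Q₂ = 37.7 + 29.7 − 2×34.6 = -1.8000
denominator: Q₃ − Q₁ = 37.7 − 29.7 = 8.0000
Bowley skewness = -1.8000 / 8.0000 ≈ -0.225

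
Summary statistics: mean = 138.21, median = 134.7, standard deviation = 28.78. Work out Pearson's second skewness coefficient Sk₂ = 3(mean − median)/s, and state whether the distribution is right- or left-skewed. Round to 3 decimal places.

0.366, right-skewed

Sk₂ = 3(138.21 − 134.7) / 28.78 = 3 × 3.5100 / 28.78
    = 10.5300 / 28.78 ≈ 0.366
Sk₂ > 0 ⇒ mean > median ⇒ right-skewed (positive skew).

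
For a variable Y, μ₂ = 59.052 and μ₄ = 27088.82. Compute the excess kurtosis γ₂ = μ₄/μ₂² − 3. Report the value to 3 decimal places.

μ₂² = 59.052² = 3487.13870
μ₄/μ₂² = 27088.82 / 3487.13870 = 7.76821
γ₂ = 7.76821 − 3 ≈ 4.768

4.768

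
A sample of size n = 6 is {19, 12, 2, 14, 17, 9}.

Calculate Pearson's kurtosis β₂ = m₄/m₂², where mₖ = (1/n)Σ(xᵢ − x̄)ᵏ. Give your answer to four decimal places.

x̄ = 12.1667
Σ(xᵢ − x̄)² = 186.8333 ⇒ m₂ = 31.13889
Σ(xᵢ − x̄)⁴ = 13521.4861 ⇒ m₄ = 2253.58102
m₂² = 969.63040
β₂ = m₄/m₂² = 2253.58102 / 969.63040 ≈ 2.3242

2.3242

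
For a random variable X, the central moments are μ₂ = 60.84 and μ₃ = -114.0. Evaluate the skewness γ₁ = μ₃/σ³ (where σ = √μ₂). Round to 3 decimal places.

-0.240

σ = √μ₂ = √60.84 = 7.80000
σ³ = μ₂^(3/2) = 474.55200
γ₁ = μ₃/σ³ = -114.0 / 474.55200 ≈ -0.240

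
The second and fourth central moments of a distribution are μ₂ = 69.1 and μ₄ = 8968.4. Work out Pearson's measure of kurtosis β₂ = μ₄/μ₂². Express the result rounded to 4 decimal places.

μ₂² = 69.1² = 4774.81000
μ₄/μ₂² = 8968.4 / 4774.81000 = 1.87827
β₂ ≈ 1.8783

1.8783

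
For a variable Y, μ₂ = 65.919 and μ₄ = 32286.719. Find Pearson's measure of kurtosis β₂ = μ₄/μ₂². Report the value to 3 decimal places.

7.430

μ₂² = 65.919² = 4345.31456
μ₄/μ₂² = 32286.719 / 4345.31456 = 7.43024
β₂ ≈ 7.430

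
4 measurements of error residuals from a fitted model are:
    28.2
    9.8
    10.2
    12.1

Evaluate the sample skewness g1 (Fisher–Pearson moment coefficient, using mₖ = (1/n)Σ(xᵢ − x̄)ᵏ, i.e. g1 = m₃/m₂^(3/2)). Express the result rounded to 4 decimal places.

x̄ = (28.2 + 9.8 + 10.2 + 12.1) / 4 = 15.0750
deviations (xᵢ − x̄): 13.1250, -5.2750, -4.8750, -2.9750
Σ(xᵢ − x̄)² = 232.7075 ⇒ m₂ = 232.7075/4 = 58.17688
Σ(xᵢ − x̄)³ = 1972.0181 ⇒ m₃ = 1972.0181/4 = 493.00453
m₂^(3/2) = 58.17688^(1.5) = 443.73694
g1 = m₃ / m₂^(3/2) = 493.00453 / 443.73694 ≈ 1.1110

1.1110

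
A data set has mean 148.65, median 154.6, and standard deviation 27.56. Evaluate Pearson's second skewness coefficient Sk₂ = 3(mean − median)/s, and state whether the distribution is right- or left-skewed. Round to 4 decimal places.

-0.6477, left-skewed

Sk₂ = 3(148.65 − 154.6) / 27.56 = 3 × -5.9500 / 27.56
    = -17.8500 / 27.56 ≈ -0.6477
Sk₂ < 0 ⇒ mean < median ⇒ left-skewed (negative skew).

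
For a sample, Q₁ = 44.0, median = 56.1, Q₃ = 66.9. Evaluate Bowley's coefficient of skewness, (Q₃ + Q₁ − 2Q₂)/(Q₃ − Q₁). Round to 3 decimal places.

-0.057

numerator: Q₃ + Q₁ − 2Q₂ = 66.9 + 44.0 − 2×56.1 = -1.3000
denominator: Q₃ − Q₁ = 66.9 − 44.0 = 22.9000
Bowley skewness = -1.3000 / 22.9000 ≈ -0.057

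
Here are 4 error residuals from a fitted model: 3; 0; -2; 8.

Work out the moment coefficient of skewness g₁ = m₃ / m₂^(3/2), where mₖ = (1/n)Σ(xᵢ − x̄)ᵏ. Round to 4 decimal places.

0.4789

x̄ = (3 + 0 - 2 + 8) / 4 = 2.2500
deviations (xᵢ − x̄): 0.7500, -2.2500, -4.2500, 5.7500
Σ(xᵢ − x̄)² = 56.7500 ⇒ m₂ = 56.7500/4 = 14.18750
Σ(xᵢ − x̄)³ = 102.3750 ⇒ m₃ = 102.3750/4 = 25.59375
m₂^(3/2) = 14.18750^(1.5) = 53.43906
g₁ = m₃ / m₂^(3/2) = 25.59375 / 53.43906 ≈ 0.4789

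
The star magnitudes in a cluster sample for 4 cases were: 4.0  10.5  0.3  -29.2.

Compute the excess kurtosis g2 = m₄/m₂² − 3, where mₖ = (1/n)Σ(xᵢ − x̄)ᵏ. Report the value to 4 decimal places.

-0.8009

x̄ = -3.6000
Σ(xᵢ − x̄)² = 927.1400 ⇒ m₂ = 231.78500
Σ(xᵢ − x̄)⁴ = 472589.7074 ⇒ m₄ = 118147.42685
m₂² = 53724.28623
g2 = m₄/m₂² − 3 = 2.19914 − 3 ≈ -0.8009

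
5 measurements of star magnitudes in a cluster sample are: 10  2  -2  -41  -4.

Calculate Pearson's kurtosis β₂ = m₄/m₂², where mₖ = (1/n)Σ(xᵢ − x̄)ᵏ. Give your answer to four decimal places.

x̄ = -7.0000
Σ(xᵢ − x̄)² = 1560.0000 ⇒ m₂ = 312.00000
Σ(xᵢ − x̄)⁴ = 1427124.0000 ⇒ m₄ = 285424.80000
m₂² = 97344.00000
β₂ = m₄/m₂² = 285424.80000 / 97344.00000 ≈ 2.9321

2.9321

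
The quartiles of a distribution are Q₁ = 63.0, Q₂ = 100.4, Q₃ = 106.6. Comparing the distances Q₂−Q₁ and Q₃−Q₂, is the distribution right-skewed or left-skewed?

Q₂ − Q₁ = 37.4;  Q₃ − Q₂ = 6.2
Q₂ − Q₁ > Q₃ − Q₂ ⇒ the lower half is more spread out ⇒ left-skewed.

left-skewed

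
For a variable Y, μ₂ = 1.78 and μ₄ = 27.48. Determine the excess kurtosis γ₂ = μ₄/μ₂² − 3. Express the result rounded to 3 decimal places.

μ₂² = 1.78² = 3.16840
μ₄/μ₂² = 27.48 / 3.16840 = 8.67315
γ₂ = 8.67315 − 3 ≈ 5.673

5.673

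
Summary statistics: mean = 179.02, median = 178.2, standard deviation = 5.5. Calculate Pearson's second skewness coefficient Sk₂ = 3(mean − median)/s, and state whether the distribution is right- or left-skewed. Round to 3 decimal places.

Sk₂ = 3(179.02 − 178.2) / 5.5 = 3 × 0.8200 / 5.5
    = 2.4600 / 5.5 ≈ 0.447
Sk₂ > 0 ⇒ mean > median ⇒ right-skewed (positive skew).

0.447, right-skewed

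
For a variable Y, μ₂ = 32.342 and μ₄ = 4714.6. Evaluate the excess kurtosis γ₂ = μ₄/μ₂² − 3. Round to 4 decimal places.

μ₂² = 32.342² = 1046.00496
μ₄/μ₂² = 4714.6 / 1046.00496 = 4.50724
γ₂ = 4.50724 − 3 ≈ 1.5072

1.5072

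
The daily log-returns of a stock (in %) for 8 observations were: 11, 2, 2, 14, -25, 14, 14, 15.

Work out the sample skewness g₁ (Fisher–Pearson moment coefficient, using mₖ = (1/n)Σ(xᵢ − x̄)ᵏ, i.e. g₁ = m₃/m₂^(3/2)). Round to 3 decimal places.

-1.649

x̄ = (11 + 2 + 2 + 14 - 25 + 14 + 14 + 15) / 8 = 5.8750
deviations (xᵢ − x̄): 5.1250, -3.8750, -3.8750, 8.1250, -30.8750, 8.1250, 8.1250, 9.1250
Σ(xᵢ − x̄)² = 1290.8750 ⇒ m₂ = 1290.8750/8 = 161.35938
Σ(xᵢ − x̄)³ = -27044.9063 ⇒ m₃ = -27044.9063/8 = -3380.61328
m₂^(3/2) = 161.35938^(1.5) = 2049.70474
g₁ = m₃ / m₂^(3/2) = -3380.61328 / 2049.70474 ≈ -1.649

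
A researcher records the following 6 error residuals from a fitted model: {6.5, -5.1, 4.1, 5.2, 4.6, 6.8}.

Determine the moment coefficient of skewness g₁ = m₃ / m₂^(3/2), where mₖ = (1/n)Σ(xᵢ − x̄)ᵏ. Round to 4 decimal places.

x̄ = (6.5 - 5.1 + 4.1 + 5.2 + 4.6 + 6.8) / 6 = 3.6833
deviations (xᵢ − x̄): 2.8167, -8.7833, 0.4167, 1.5167, 0.9167, 3.1167
Σ(xᵢ − x̄)² = 98.1083 ⇒ m₂ = 98.1083/6 = 16.35139
Σ(xᵢ − x̄)³ = -620.6556 ⇒ m₃ = -620.6556/6 = -103.44259
m₂^(3/2) = 16.35139^(1.5) = 66.11987
g₁ = m₃ / m₂^(3/2) = -103.44259 / 66.11987 ≈ -1.5645

-1.5645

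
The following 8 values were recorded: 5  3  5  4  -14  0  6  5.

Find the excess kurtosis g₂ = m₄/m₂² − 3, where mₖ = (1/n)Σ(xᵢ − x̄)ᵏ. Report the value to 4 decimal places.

x̄ = 1.7500
Σ(xᵢ − x̄)² = 307.5000 ⇒ m₂ = 38.43750
Σ(xᵢ − x̄)⁴ = 62233.4063 ⇒ m₄ = 7779.17578
m₂² = 1477.44141
g₂ = m₄/m₂² − 3 = 5.26530 − 3 ≈ 2.2653

2.2653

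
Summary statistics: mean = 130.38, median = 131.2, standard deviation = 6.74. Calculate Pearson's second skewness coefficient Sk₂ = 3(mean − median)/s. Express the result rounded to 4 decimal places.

-0.3650

Sk₂ = 3(130.38 − 131.2) / 6.74 = 3 × -0.8200 / 6.74
    = -2.4600 / 6.74 ≈ -0.3650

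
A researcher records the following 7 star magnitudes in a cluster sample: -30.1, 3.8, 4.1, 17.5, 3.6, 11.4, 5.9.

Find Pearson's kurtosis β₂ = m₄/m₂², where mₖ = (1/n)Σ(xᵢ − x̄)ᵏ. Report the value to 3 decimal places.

x̄ = 2.3143
Σ(xᵢ − x̄)² = 1383.7486 ⇒ m₂ = 197.67837
Σ(xᵢ − x̄)⁴ = 1164117.6095 ⇒ m₄ = 166302.51564
m₂² = 39076.73692
β₂ = m₄/m₂² = 166302.51564 / 39076.73692 ≈ 4.256

4.256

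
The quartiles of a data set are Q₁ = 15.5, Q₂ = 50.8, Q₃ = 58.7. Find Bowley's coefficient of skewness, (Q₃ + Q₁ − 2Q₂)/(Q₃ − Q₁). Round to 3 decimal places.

-0.634

numerator: Q₃ + Q₁ − 2Q₂ = 58.7 + 15.5 − 2×50.8 = -27.4000
denominator: Q₃ − Q₁ = 58.7 − 15.5 = 43.2000
Bowley skewness = -27.4000 / 43.2000 ≈ -0.634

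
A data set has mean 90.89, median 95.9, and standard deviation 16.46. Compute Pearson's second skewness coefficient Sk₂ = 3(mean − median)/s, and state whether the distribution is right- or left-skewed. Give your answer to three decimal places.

-0.913, left-skewed

Sk₂ = 3(90.89 − 95.9) / 16.46 = 3 × -5.0100 / 16.46
    = -15.0300 / 16.46 ≈ -0.913
Sk₂ < 0 ⇒ mean < median ⇒ left-skewed (negative skew).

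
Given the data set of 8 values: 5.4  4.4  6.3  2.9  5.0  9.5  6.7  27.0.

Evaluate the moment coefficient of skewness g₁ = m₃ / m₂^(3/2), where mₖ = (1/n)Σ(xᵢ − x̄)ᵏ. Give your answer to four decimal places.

2.0036

x̄ = (5.4 + 4.4 + 6.3 + 2.9 + 5.0 + 9.5 + 6.7 + 27.0) / 8 = 8.4000
deviations (xᵢ − x̄): -3.0000, -4.0000, -2.1000, -5.5000, -3.4000, 1.1000, -1.7000, 18.6000
Σ(xᵢ − x̄)² = 421.2800 ⇒ m₂ = 421.2800/8 = 52.66000
Σ(xᵢ − x̄)³ = 6125.3340 ⇒ m₃ = 6125.3340/8 = 765.66675
m₂^(3/2) = 52.66000^(1.5) = 382.13893
g₁ = m₃ / m₂^(3/2) = 765.66675 / 382.13893 ≈ 2.0036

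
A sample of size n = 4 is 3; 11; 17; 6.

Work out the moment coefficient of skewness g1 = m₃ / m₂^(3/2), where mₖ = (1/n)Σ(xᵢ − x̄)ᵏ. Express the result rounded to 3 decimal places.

0.321

x̄ = (3 + 11 + 17 + 6) / 4 = 9.2500
deviations (xᵢ − x̄): -6.2500, 1.7500, 7.7500, -3.2500
Σ(xᵢ − x̄)² = 112.7500 ⇒ m₂ = 112.7500/4 = 28.18750
Σ(xᵢ − x̄)³ = 192.3750 ⇒ m₃ = 192.3750/4 = 48.09375
m₂^(3/2) = 28.18750^(1.5) = 149.65280
g1 = m₃ / m₂^(3/2) = 48.09375 / 149.65280 ≈ 0.321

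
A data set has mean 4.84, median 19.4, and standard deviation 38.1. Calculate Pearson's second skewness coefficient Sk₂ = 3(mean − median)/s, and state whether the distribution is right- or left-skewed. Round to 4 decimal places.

-1.1465, left-skewed

Sk₂ = 3(4.84 − 19.4) / 38.1 = 3 × -14.5600 / 38.1
    = -43.6800 / 38.1 ≈ -1.1465
Sk₂ < 0 ⇒ mean < median ⇒ left-skewed (negative skew).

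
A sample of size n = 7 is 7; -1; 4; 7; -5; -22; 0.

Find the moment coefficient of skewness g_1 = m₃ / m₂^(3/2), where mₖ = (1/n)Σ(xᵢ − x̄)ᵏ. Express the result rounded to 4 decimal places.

x̄ = (7 - 1 + 4 + 7 - 5 - 22 + 0) / 7 = -1.4286
deviations (xᵢ − x̄): 8.4286, 0.4286, 5.4286, 8.4286, -3.5714, -20.5714, 1.4286
Σ(xᵢ − x̄)² = 609.7143 ⇒ m₂ = 609.7143/7 = 87.10204
Σ(xᵢ − x̄)³ = -7390.5306 ⇒ m₃ = -7390.5306/7 = -1055.79009
m₂^(3/2) = 87.10204^(1.5) = 812.91006
g_1 = m₃ / m₂^(3/2) = -1055.79009 / 812.91006 ≈ -1.2988

-1.2988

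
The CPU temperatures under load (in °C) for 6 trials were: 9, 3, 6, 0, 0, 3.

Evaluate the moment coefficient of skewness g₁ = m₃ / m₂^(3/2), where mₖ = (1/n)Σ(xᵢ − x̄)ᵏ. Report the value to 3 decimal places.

x̄ = (9 + 3 + 6 + 0 + 0 + 3) / 6 = 3.5000
deviations (xᵢ − x̄): 5.5000, -0.5000, 2.5000, -3.5000, -3.5000, -0.5000
Σ(xᵢ − x̄)² = 61.5000 ⇒ m₂ = 61.5000/6 = 10.25000
Σ(xᵢ − x̄)³ = 96.0000 ⇒ m₃ = 96.0000/6 = 16.00000
m₂^(3/2) = 10.25000^(1.5) = 32.81601
g₁ = m₃ / m₂^(3/2) = 16.00000 / 32.81601 ≈ 0.488

0.488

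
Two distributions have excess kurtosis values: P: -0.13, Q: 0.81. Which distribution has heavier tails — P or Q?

Higher excess kurtosis ⇒ heavier tails relative to the normal distribution.
-0.13 vs 0.81: the larger is 0.81, so Q has heavier tails. (Q is leptokurtic — heavier-than-normal tails; the other is platykurtic.)

Q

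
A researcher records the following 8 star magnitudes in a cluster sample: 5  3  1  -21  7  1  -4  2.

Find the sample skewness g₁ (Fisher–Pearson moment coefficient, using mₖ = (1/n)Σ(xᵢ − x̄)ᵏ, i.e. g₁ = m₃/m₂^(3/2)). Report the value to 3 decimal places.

-1.706

x̄ = (5 + 3 + 1 - 21 + 7 + 1 - 4 + 2) / 8 = -0.7500
deviations (xᵢ − x̄): 5.7500, 3.7500, 1.7500, -20.2500, 7.7500, 1.7500, -3.2500, 2.7500
Σ(xᵢ − x̄)² = 541.5000 ⇒ m₂ = 541.5000/8 = 67.68750
Σ(xᵢ − x̄)³ = -7598.2500 ⇒ m₃ = -7598.2500/8 = -949.78125
m₂^(3/2) = 67.68750^(1.5) = 556.88140
g₁ = m₃ / m₂^(3/2) = -949.78125 / 556.88140 ≈ -1.706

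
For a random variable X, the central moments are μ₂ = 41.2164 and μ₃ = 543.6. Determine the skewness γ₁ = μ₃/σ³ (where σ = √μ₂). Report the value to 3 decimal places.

σ = √μ₂ = √41.2164 = 6.42000
σ³ = μ₂^(3/2) = 264.60929
γ₁ = μ₃/σ³ = 543.6 / 264.60929 ≈ 2.054

2.054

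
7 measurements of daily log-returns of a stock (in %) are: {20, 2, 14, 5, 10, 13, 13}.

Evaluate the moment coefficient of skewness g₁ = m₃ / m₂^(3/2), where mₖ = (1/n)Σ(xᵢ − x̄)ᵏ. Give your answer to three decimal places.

-0.145

x̄ = (20 + 2 + 14 + 5 + 10 + 13 + 13) / 7 = 11.0000
deviations (xᵢ − x̄): 9.0000, -9.0000, 3.0000, -6.0000, -1.0000, 2.0000, 2.0000
Σ(xᵢ − x̄)² = 216.0000 ⇒ m₂ = 216.0000/7 = 30.85714
Σ(xᵢ − x̄)³ = -174.0000 ⇒ m₃ = -174.0000/7 = -24.85714
m₂^(3/2) = 30.85714^(1.5) = 171.40898
g₁ = m₃ / m₂^(3/2) = -24.85714 / 171.40898 ≈ -0.145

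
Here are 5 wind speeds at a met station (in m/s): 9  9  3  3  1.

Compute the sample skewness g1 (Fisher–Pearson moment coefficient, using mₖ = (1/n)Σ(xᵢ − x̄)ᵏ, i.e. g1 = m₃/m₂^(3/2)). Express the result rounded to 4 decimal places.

x̄ = (9 + 9 + 3 + 3 + 1) / 5 = 5.0000
deviations (xᵢ − x̄): 4.0000, 4.0000, -2.0000, -2.0000, -4.0000
Σ(xᵢ − x̄)² = 56.0000 ⇒ m₂ = 56.0000/5 = 11.20000
Σ(xᵢ − x̄)³ = 48.0000 ⇒ m₃ = 48.0000/5 = 9.60000
m₂^(3/2) = 11.20000^(1.5) = 37.48237
g1 = m₃ / m₂^(3/2) = 9.60000 / 37.48237 ≈ 0.2561

0.2561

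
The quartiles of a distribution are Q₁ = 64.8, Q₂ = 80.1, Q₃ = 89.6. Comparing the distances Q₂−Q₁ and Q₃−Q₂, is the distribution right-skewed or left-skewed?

Q₂ − Q₁ = 15.3;  Q₃ − Q₂ = 9.5
Q₂ − Q₁ > Q₃ − Q₂ ⇒ the lower half is more spread out ⇒ left-skewed.

left-skewed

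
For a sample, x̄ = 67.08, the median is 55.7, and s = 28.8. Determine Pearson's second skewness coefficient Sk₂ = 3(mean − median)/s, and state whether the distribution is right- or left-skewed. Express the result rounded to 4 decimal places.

Sk₂ = 3(67.08 − 55.7) / 28.8 = 3 × 11.3800 / 28.8
    = 34.1400 / 28.8 ≈ 1.1854
Sk₂ > 0 ⇒ mean > median ⇒ right-skewed (positive skew).

1.1854, right-skewed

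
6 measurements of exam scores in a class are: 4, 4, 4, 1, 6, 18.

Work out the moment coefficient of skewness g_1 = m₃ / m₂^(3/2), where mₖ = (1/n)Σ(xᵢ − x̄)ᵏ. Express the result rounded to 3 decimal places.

x̄ = (4 + 4 + 4 + 1 + 6 + 18) / 6 = 6.1667
deviations (xᵢ − x̄): -2.1667, -2.1667, -2.1667, -5.1667, -0.1667, 11.8333
Σ(xᵢ − x̄)² = 180.8333 ⇒ m₂ = 180.8333/6 = 30.13889
Σ(xᵢ − x̄)³ = 1488.5556 ⇒ m₃ = 1488.5556/6 = 248.09259
m₂^(3/2) = 30.13889^(1.5) = 165.45918
g_1 = m₃ / m₂^(3/2) = 248.09259 / 165.45918 ≈ 1.499

1.499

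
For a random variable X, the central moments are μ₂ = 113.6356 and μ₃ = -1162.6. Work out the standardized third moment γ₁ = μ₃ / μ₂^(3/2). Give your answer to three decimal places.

σ = √μ₂ = √113.6356 = 10.66000
σ³ = μ₂^(3/2) = 1211.35550
γ₁ = μ₃/σ³ = -1162.6 / 1211.35550 ≈ -0.960

-0.960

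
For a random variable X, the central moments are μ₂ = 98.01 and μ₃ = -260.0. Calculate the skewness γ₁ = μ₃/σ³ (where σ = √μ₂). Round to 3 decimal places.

-0.268

σ = √μ₂ = √98.01 = 9.90000
σ³ = μ₂^(3/2) = 970.29900
γ₁ = μ₃/σ³ = -260.0 / 970.29900 ≈ -0.268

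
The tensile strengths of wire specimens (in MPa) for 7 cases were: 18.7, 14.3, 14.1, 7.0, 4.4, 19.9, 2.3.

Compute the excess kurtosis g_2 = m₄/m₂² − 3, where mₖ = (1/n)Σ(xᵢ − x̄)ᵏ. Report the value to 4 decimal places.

-1.5322

x̄ = 11.5286
Σ(xᵢ − x̄)² = 292.2943 ⇒ m₂ = 41.75633
Σ(xᵢ − x̄)⁴ = 17915.2536 ⇒ m₄ = 2559.32194
m₂² = 1743.59081
g_2 = m₄/m₂² − 3 = 1.46785 − 3 ≈ -1.5322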